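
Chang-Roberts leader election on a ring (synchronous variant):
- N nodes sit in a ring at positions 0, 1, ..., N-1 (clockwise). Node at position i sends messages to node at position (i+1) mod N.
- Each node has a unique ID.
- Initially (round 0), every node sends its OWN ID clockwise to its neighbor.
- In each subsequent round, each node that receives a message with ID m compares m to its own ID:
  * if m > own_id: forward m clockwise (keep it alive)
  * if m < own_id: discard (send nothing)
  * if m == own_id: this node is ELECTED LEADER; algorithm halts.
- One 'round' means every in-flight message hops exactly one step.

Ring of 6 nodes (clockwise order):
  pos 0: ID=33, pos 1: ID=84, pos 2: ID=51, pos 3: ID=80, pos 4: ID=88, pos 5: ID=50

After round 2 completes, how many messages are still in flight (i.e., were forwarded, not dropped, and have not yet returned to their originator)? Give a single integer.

Round 1: pos1(id84) recv 33: drop; pos2(id51) recv 84: fwd; pos3(id80) recv 51: drop; pos4(id88) recv 80: drop; pos5(id50) recv 88: fwd; pos0(id33) recv 50: fwd
Round 2: pos3(id80) recv 84: fwd; pos0(id33) recv 88: fwd; pos1(id84) recv 50: drop
After round 2: 2 messages still in flight

Answer: 2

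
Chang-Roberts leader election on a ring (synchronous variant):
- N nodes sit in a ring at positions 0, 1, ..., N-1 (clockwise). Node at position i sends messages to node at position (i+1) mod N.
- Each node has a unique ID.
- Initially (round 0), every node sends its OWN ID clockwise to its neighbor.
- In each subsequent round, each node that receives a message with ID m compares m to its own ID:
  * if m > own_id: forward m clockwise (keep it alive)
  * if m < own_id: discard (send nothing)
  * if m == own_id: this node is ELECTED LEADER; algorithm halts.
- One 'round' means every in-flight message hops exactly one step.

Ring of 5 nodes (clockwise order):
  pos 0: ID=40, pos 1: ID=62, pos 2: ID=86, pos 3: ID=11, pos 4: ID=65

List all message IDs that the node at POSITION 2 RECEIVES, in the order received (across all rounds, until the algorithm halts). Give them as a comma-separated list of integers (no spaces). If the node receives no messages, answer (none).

Round 1: pos1(id62) recv 40: drop; pos2(id86) recv 62: drop; pos3(id11) recv 86: fwd; pos4(id65) recv 11: drop; pos0(id40) recv 65: fwd
Round 2: pos4(id65) recv 86: fwd; pos1(id62) recv 65: fwd
Round 3: pos0(id40) recv 86: fwd; pos2(id86) recv 65: drop
Round 4: pos1(id62) recv 86: fwd
Round 5: pos2(id86) recv 86: ELECTED

Answer: 62,65,86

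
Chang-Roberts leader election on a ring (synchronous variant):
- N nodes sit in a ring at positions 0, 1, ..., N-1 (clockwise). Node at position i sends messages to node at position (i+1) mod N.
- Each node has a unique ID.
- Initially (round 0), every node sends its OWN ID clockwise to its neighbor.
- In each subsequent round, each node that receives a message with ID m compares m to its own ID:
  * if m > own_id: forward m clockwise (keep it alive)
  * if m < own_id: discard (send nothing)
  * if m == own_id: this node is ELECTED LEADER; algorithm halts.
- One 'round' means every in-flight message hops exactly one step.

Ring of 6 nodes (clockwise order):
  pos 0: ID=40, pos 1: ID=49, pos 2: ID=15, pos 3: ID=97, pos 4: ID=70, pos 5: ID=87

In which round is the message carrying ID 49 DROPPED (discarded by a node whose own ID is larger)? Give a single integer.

Answer: 2

Derivation:
Round 1: pos1(id49) recv 40: drop; pos2(id15) recv 49: fwd; pos3(id97) recv 15: drop; pos4(id70) recv 97: fwd; pos5(id87) recv 70: drop; pos0(id40) recv 87: fwd
Round 2: pos3(id97) recv 49: drop; pos5(id87) recv 97: fwd; pos1(id49) recv 87: fwd
Round 3: pos0(id40) recv 97: fwd; pos2(id15) recv 87: fwd
Round 4: pos1(id49) recv 97: fwd; pos3(id97) recv 87: drop
Round 5: pos2(id15) recv 97: fwd
Round 6: pos3(id97) recv 97: ELECTED
Message ID 49 originates at pos 1; dropped at pos 3 in round 2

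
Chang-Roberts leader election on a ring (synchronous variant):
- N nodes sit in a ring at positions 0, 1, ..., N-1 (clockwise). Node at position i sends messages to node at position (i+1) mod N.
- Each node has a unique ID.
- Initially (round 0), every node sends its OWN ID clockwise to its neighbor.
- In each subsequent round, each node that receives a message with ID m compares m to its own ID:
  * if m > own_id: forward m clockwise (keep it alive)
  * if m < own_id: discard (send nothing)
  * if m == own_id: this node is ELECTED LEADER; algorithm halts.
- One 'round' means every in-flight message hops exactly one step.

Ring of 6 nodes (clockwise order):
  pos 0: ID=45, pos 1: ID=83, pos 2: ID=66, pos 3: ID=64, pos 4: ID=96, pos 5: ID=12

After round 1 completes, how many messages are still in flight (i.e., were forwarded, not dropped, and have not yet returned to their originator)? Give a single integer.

Answer: 3

Derivation:
Round 1: pos1(id83) recv 45: drop; pos2(id66) recv 83: fwd; pos3(id64) recv 66: fwd; pos4(id96) recv 64: drop; pos5(id12) recv 96: fwd; pos0(id45) recv 12: drop
After round 1: 3 messages still in flight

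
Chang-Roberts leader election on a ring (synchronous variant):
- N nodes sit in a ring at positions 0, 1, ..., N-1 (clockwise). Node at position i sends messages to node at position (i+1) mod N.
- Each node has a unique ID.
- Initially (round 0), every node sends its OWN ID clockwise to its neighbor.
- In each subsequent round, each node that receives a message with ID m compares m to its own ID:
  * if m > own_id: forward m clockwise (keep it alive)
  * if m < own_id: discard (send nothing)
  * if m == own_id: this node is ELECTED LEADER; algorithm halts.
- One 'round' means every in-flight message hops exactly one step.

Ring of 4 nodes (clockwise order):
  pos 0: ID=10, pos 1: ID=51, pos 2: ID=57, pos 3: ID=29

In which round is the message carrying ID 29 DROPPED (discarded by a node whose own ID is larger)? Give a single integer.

Round 1: pos1(id51) recv 10: drop; pos2(id57) recv 51: drop; pos3(id29) recv 57: fwd; pos0(id10) recv 29: fwd
Round 2: pos0(id10) recv 57: fwd; pos1(id51) recv 29: drop
Round 3: pos1(id51) recv 57: fwd
Round 4: pos2(id57) recv 57: ELECTED
Message ID 29 originates at pos 3; dropped at pos 1 in round 2

Answer: 2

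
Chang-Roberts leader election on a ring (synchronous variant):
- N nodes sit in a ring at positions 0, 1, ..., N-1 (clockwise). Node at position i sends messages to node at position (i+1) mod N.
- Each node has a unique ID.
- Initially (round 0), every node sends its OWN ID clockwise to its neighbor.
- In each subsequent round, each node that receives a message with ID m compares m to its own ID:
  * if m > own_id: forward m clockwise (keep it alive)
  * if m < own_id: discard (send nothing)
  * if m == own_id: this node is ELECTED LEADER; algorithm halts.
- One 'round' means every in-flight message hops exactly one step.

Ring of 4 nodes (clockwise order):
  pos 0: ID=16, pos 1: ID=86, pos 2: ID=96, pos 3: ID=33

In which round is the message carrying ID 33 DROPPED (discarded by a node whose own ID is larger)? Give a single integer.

Answer: 2

Derivation:
Round 1: pos1(id86) recv 16: drop; pos2(id96) recv 86: drop; pos3(id33) recv 96: fwd; pos0(id16) recv 33: fwd
Round 2: pos0(id16) recv 96: fwd; pos1(id86) recv 33: drop
Round 3: pos1(id86) recv 96: fwd
Round 4: pos2(id96) recv 96: ELECTED
Message ID 33 originates at pos 3; dropped at pos 1 in round 2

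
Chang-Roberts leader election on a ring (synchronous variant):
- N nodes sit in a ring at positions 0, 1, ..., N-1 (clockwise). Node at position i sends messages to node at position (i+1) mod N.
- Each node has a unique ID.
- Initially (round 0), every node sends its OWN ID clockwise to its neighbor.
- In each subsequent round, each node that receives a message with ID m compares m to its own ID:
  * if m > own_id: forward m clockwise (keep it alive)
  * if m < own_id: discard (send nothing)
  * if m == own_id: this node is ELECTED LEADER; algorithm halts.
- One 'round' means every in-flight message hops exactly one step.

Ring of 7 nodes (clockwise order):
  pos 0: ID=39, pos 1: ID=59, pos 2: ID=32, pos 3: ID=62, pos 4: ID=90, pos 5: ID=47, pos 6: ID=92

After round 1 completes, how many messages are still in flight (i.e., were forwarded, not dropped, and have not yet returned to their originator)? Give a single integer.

Answer: 3

Derivation:
Round 1: pos1(id59) recv 39: drop; pos2(id32) recv 59: fwd; pos3(id62) recv 32: drop; pos4(id90) recv 62: drop; pos5(id47) recv 90: fwd; pos6(id92) recv 47: drop; pos0(id39) recv 92: fwd
After round 1: 3 messages still in flight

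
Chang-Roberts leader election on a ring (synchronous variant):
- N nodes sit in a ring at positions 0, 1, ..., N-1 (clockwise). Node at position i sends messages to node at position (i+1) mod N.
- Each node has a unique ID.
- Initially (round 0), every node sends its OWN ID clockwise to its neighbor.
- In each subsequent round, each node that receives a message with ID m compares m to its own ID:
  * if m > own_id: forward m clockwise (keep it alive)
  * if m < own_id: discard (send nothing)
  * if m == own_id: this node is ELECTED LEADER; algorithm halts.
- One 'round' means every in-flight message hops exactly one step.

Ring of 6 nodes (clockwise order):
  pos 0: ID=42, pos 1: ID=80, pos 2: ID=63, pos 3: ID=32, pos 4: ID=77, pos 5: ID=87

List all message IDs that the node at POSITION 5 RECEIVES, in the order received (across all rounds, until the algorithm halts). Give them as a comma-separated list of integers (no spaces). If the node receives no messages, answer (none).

Round 1: pos1(id80) recv 42: drop; pos2(id63) recv 80: fwd; pos3(id32) recv 63: fwd; pos4(id77) recv 32: drop; pos5(id87) recv 77: drop; pos0(id42) recv 87: fwd
Round 2: pos3(id32) recv 80: fwd; pos4(id77) recv 63: drop; pos1(id80) recv 87: fwd
Round 3: pos4(id77) recv 80: fwd; pos2(id63) recv 87: fwd
Round 4: pos5(id87) recv 80: drop; pos3(id32) recv 87: fwd
Round 5: pos4(id77) recv 87: fwd
Round 6: pos5(id87) recv 87: ELECTED

Answer: 77,80,87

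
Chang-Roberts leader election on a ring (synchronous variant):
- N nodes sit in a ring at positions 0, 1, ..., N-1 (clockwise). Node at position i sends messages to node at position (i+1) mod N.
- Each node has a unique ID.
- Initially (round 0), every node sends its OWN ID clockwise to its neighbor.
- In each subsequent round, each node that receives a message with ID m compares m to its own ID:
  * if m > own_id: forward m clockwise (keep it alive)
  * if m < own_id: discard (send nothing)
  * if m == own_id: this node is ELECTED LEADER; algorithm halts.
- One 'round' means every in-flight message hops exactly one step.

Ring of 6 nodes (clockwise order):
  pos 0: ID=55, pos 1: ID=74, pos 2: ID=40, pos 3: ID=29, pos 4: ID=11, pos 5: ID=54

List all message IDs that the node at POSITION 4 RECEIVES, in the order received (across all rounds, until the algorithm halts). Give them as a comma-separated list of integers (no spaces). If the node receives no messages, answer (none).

Round 1: pos1(id74) recv 55: drop; pos2(id40) recv 74: fwd; pos3(id29) recv 40: fwd; pos4(id11) recv 29: fwd; pos5(id54) recv 11: drop; pos0(id55) recv 54: drop
Round 2: pos3(id29) recv 74: fwd; pos4(id11) recv 40: fwd; pos5(id54) recv 29: drop
Round 3: pos4(id11) recv 74: fwd; pos5(id54) recv 40: drop
Round 4: pos5(id54) recv 74: fwd
Round 5: pos0(id55) recv 74: fwd
Round 6: pos1(id74) recv 74: ELECTED

Answer: 29,40,74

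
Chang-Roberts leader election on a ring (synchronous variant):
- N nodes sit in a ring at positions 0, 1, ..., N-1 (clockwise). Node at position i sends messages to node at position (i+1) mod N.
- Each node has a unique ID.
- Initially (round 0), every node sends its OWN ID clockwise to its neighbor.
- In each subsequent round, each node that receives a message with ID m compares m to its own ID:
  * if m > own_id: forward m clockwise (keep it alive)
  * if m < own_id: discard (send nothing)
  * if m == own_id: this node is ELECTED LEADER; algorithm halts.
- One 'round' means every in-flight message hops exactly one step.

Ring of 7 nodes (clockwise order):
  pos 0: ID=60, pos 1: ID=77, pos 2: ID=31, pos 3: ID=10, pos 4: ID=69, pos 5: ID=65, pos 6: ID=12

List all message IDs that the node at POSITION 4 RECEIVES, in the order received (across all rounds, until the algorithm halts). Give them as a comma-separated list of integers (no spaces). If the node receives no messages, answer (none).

Round 1: pos1(id77) recv 60: drop; pos2(id31) recv 77: fwd; pos3(id10) recv 31: fwd; pos4(id69) recv 10: drop; pos5(id65) recv 69: fwd; pos6(id12) recv 65: fwd; pos0(id60) recv 12: drop
Round 2: pos3(id10) recv 77: fwd; pos4(id69) recv 31: drop; pos6(id12) recv 69: fwd; pos0(id60) recv 65: fwd
Round 3: pos4(id69) recv 77: fwd; pos0(id60) recv 69: fwd; pos1(id77) recv 65: drop
Round 4: pos5(id65) recv 77: fwd; pos1(id77) recv 69: drop
Round 5: pos6(id12) recv 77: fwd
Round 6: pos0(id60) recv 77: fwd
Round 7: pos1(id77) recv 77: ELECTED

Answer: 10,31,77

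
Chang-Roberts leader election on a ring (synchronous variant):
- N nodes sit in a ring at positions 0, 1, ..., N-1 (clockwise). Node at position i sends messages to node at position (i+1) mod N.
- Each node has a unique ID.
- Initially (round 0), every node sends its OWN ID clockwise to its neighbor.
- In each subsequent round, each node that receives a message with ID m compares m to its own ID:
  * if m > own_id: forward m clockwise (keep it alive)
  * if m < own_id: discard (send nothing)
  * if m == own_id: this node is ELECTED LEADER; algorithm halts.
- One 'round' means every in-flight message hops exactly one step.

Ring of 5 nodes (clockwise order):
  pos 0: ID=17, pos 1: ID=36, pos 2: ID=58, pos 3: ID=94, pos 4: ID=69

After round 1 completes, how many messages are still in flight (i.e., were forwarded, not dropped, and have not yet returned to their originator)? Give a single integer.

Answer: 2

Derivation:
Round 1: pos1(id36) recv 17: drop; pos2(id58) recv 36: drop; pos3(id94) recv 58: drop; pos4(id69) recv 94: fwd; pos0(id17) recv 69: fwd
After round 1: 2 messages still in flight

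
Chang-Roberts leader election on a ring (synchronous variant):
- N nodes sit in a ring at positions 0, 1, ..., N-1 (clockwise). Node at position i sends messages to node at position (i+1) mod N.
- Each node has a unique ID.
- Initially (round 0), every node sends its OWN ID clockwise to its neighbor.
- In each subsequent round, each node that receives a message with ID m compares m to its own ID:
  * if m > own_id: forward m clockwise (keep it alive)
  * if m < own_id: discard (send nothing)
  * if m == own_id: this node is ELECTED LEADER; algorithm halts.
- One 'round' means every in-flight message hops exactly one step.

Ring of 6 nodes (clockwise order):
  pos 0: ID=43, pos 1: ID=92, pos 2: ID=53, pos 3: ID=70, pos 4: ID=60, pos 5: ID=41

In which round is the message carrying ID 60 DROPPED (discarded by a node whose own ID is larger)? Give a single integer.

Round 1: pos1(id92) recv 43: drop; pos2(id53) recv 92: fwd; pos3(id70) recv 53: drop; pos4(id60) recv 70: fwd; pos5(id41) recv 60: fwd; pos0(id43) recv 41: drop
Round 2: pos3(id70) recv 92: fwd; pos5(id41) recv 70: fwd; pos0(id43) recv 60: fwd
Round 3: pos4(id60) recv 92: fwd; pos0(id43) recv 70: fwd; pos1(id92) recv 60: drop
Round 4: pos5(id41) recv 92: fwd; pos1(id92) recv 70: drop
Round 5: pos0(id43) recv 92: fwd
Round 6: pos1(id92) recv 92: ELECTED
Message ID 60 originates at pos 4; dropped at pos 1 in round 3

Answer: 3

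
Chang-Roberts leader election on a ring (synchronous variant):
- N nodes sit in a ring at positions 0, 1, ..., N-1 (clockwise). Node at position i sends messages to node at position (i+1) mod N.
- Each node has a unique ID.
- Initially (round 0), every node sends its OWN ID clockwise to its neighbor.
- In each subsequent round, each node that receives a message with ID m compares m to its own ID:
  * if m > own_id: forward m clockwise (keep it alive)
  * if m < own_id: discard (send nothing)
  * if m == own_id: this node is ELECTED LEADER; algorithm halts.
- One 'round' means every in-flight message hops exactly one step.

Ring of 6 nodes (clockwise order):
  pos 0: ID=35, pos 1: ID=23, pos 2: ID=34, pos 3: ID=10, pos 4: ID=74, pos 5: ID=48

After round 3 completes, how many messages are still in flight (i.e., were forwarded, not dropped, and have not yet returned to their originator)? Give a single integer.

Round 1: pos1(id23) recv 35: fwd; pos2(id34) recv 23: drop; pos3(id10) recv 34: fwd; pos4(id74) recv 10: drop; pos5(id48) recv 74: fwd; pos0(id35) recv 48: fwd
Round 2: pos2(id34) recv 35: fwd; pos4(id74) recv 34: drop; pos0(id35) recv 74: fwd; pos1(id23) recv 48: fwd
Round 3: pos3(id10) recv 35: fwd; pos1(id23) recv 74: fwd; pos2(id34) recv 48: fwd
After round 3: 3 messages still in flight

Answer: 3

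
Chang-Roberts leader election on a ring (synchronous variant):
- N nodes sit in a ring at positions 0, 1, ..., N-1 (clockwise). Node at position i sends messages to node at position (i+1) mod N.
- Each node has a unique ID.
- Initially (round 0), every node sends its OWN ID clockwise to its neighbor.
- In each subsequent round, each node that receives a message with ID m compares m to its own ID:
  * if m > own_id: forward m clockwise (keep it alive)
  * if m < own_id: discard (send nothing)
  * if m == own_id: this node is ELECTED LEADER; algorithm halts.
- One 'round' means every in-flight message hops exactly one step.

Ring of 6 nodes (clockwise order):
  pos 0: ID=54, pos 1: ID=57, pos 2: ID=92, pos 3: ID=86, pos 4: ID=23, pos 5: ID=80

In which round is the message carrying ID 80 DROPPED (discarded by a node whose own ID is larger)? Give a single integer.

Round 1: pos1(id57) recv 54: drop; pos2(id92) recv 57: drop; pos3(id86) recv 92: fwd; pos4(id23) recv 86: fwd; pos5(id80) recv 23: drop; pos0(id54) recv 80: fwd
Round 2: pos4(id23) recv 92: fwd; pos5(id80) recv 86: fwd; pos1(id57) recv 80: fwd
Round 3: pos5(id80) recv 92: fwd; pos0(id54) recv 86: fwd; pos2(id92) recv 80: drop
Round 4: pos0(id54) recv 92: fwd; pos1(id57) recv 86: fwd
Round 5: pos1(id57) recv 92: fwd; pos2(id92) recv 86: drop
Round 6: pos2(id92) recv 92: ELECTED
Message ID 80 originates at pos 5; dropped at pos 2 in round 3

Answer: 3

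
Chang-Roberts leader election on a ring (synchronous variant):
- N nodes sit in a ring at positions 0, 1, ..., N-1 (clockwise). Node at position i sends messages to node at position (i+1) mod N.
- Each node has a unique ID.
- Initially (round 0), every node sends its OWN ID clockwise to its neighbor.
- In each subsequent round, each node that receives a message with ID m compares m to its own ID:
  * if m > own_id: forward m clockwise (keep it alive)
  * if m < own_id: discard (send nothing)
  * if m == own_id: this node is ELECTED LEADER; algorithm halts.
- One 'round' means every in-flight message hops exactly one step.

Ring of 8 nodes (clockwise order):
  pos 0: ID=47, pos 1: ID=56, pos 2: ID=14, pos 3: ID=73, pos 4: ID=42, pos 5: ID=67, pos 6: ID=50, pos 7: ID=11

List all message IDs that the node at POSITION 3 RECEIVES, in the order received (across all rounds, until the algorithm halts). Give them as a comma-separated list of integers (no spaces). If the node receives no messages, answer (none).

Answer: 14,56,67,73

Derivation:
Round 1: pos1(id56) recv 47: drop; pos2(id14) recv 56: fwd; pos3(id73) recv 14: drop; pos4(id42) recv 73: fwd; pos5(id67) recv 42: drop; pos6(id50) recv 67: fwd; pos7(id11) recv 50: fwd; pos0(id47) recv 11: drop
Round 2: pos3(id73) recv 56: drop; pos5(id67) recv 73: fwd; pos7(id11) recv 67: fwd; pos0(id47) recv 50: fwd
Round 3: pos6(id50) recv 73: fwd; pos0(id47) recv 67: fwd; pos1(id56) recv 50: drop
Round 4: pos7(id11) recv 73: fwd; pos1(id56) recv 67: fwd
Round 5: pos0(id47) recv 73: fwd; pos2(id14) recv 67: fwd
Round 6: pos1(id56) recv 73: fwd; pos3(id73) recv 67: drop
Round 7: pos2(id14) recv 73: fwd
Round 8: pos3(id73) recv 73: ELECTED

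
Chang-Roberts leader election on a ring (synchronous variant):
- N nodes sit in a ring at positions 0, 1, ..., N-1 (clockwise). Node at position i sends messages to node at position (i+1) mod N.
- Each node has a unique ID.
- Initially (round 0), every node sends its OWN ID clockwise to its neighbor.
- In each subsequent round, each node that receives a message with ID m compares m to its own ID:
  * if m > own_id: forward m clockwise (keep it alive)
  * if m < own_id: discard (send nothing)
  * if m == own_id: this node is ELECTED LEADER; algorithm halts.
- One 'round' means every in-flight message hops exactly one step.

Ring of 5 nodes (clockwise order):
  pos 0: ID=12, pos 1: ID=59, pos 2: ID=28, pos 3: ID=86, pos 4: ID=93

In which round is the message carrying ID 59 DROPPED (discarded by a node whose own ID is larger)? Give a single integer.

Answer: 2

Derivation:
Round 1: pos1(id59) recv 12: drop; pos2(id28) recv 59: fwd; pos3(id86) recv 28: drop; pos4(id93) recv 86: drop; pos0(id12) recv 93: fwd
Round 2: pos3(id86) recv 59: drop; pos1(id59) recv 93: fwd
Round 3: pos2(id28) recv 93: fwd
Round 4: pos3(id86) recv 93: fwd
Round 5: pos4(id93) recv 93: ELECTED
Message ID 59 originates at pos 1; dropped at pos 3 in round 2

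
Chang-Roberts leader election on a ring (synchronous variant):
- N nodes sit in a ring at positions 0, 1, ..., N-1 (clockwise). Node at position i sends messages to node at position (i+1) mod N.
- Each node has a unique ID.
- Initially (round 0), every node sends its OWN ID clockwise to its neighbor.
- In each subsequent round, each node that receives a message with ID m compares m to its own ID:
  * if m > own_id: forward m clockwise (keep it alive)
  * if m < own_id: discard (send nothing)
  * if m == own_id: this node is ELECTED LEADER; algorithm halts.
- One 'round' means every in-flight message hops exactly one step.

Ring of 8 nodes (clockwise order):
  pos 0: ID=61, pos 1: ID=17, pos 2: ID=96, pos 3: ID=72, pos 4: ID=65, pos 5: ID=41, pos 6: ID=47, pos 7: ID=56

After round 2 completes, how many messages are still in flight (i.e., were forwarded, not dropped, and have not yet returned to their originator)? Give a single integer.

Round 1: pos1(id17) recv 61: fwd; pos2(id96) recv 17: drop; pos3(id72) recv 96: fwd; pos4(id65) recv 72: fwd; pos5(id41) recv 65: fwd; pos6(id47) recv 41: drop; pos7(id56) recv 47: drop; pos0(id61) recv 56: drop
Round 2: pos2(id96) recv 61: drop; pos4(id65) recv 96: fwd; pos5(id41) recv 72: fwd; pos6(id47) recv 65: fwd
After round 2: 3 messages still in flight

Answer: 3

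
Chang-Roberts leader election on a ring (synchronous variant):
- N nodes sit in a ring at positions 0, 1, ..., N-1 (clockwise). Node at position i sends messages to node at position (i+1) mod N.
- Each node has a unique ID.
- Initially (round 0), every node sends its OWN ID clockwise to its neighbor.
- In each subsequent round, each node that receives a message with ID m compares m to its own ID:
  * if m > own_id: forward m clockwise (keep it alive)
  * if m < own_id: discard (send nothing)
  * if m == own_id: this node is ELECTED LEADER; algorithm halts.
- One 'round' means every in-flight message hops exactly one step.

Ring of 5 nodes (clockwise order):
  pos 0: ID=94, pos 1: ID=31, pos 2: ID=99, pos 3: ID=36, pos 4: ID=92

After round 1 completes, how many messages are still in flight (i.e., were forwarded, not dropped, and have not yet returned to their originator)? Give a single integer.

Answer: 2

Derivation:
Round 1: pos1(id31) recv 94: fwd; pos2(id99) recv 31: drop; pos3(id36) recv 99: fwd; pos4(id92) recv 36: drop; pos0(id94) recv 92: drop
After round 1: 2 messages still in flight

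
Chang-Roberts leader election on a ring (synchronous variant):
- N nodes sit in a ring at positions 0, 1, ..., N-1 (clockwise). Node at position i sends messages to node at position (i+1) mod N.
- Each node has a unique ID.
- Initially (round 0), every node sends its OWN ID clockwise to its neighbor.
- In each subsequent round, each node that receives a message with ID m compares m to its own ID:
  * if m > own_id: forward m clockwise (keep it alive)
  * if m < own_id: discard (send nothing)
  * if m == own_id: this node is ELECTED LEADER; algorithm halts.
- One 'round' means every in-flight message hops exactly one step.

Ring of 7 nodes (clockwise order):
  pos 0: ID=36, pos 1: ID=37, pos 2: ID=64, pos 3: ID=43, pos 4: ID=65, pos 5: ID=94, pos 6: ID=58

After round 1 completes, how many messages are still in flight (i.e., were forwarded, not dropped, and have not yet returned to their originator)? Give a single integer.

Round 1: pos1(id37) recv 36: drop; pos2(id64) recv 37: drop; pos3(id43) recv 64: fwd; pos4(id65) recv 43: drop; pos5(id94) recv 65: drop; pos6(id58) recv 94: fwd; pos0(id36) recv 58: fwd
After round 1: 3 messages still in flight

Answer: 3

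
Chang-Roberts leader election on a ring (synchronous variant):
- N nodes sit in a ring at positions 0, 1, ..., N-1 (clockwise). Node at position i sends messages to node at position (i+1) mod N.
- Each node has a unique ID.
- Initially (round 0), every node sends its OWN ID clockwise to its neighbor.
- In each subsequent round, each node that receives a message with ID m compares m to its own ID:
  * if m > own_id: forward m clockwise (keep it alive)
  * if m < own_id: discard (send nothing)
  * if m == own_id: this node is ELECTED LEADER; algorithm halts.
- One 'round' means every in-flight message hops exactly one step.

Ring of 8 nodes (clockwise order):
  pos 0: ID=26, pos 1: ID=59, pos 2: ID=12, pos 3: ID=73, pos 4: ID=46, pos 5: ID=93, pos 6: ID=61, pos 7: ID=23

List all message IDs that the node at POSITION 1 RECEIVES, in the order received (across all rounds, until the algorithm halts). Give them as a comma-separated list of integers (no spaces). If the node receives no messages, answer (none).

Round 1: pos1(id59) recv 26: drop; pos2(id12) recv 59: fwd; pos3(id73) recv 12: drop; pos4(id46) recv 73: fwd; pos5(id93) recv 46: drop; pos6(id61) recv 93: fwd; pos7(id23) recv 61: fwd; pos0(id26) recv 23: drop
Round 2: pos3(id73) recv 59: drop; pos5(id93) recv 73: drop; pos7(id23) recv 93: fwd; pos0(id26) recv 61: fwd
Round 3: pos0(id26) recv 93: fwd; pos1(id59) recv 61: fwd
Round 4: pos1(id59) recv 93: fwd; pos2(id12) recv 61: fwd
Round 5: pos2(id12) recv 93: fwd; pos3(id73) recv 61: drop
Round 6: pos3(id73) recv 93: fwd
Round 7: pos4(id46) recv 93: fwd
Round 8: pos5(id93) recv 93: ELECTED

Answer: 26,61,93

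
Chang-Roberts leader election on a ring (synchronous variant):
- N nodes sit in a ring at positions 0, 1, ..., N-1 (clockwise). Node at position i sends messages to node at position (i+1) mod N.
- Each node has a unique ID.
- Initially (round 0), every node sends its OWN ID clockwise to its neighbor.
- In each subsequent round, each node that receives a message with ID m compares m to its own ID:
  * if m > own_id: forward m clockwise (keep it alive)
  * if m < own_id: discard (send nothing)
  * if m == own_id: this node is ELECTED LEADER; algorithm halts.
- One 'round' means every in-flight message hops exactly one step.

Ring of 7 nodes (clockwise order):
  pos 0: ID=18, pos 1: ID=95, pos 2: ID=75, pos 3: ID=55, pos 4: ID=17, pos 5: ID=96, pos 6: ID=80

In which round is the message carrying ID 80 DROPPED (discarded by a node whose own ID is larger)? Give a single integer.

Answer: 2

Derivation:
Round 1: pos1(id95) recv 18: drop; pos2(id75) recv 95: fwd; pos3(id55) recv 75: fwd; pos4(id17) recv 55: fwd; pos5(id96) recv 17: drop; pos6(id80) recv 96: fwd; pos0(id18) recv 80: fwd
Round 2: pos3(id55) recv 95: fwd; pos4(id17) recv 75: fwd; pos5(id96) recv 55: drop; pos0(id18) recv 96: fwd; pos1(id95) recv 80: drop
Round 3: pos4(id17) recv 95: fwd; pos5(id96) recv 75: drop; pos1(id95) recv 96: fwd
Round 4: pos5(id96) recv 95: drop; pos2(id75) recv 96: fwd
Round 5: pos3(id55) recv 96: fwd
Round 6: pos4(id17) recv 96: fwd
Round 7: pos5(id96) recv 96: ELECTED
Message ID 80 originates at pos 6; dropped at pos 1 in round 2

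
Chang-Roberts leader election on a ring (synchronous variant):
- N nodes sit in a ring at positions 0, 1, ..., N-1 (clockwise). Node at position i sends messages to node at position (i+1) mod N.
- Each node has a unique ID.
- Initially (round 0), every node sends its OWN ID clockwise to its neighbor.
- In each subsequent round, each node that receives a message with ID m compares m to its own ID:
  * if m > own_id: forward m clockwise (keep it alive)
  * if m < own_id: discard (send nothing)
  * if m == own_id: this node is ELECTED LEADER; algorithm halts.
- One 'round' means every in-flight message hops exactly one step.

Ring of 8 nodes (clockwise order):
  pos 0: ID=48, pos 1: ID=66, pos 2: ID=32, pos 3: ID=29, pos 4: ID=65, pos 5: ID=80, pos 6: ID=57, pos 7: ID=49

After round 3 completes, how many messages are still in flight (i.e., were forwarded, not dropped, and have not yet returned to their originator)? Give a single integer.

Answer: 2

Derivation:
Round 1: pos1(id66) recv 48: drop; pos2(id32) recv 66: fwd; pos3(id29) recv 32: fwd; pos4(id65) recv 29: drop; pos5(id80) recv 65: drop; pos6(id57) recv 80: fwd; pos7(id49) recv 57: fwd; pos0(id48) recv 49: fwd
Round 2: pos3(id29) recv 66: fwd; pos4(id65) recv 32: drop; pos7(id49) recv 80: fwd; pos0(id48) recv 57: fwd; pos1(id66) recv 49: drop
Round 3: pos4(id65) recv 66: fwd; pos0(id48) recv 80: fwd; pos1(id66) recv 57: drop
After round 3: 2 messages still in flight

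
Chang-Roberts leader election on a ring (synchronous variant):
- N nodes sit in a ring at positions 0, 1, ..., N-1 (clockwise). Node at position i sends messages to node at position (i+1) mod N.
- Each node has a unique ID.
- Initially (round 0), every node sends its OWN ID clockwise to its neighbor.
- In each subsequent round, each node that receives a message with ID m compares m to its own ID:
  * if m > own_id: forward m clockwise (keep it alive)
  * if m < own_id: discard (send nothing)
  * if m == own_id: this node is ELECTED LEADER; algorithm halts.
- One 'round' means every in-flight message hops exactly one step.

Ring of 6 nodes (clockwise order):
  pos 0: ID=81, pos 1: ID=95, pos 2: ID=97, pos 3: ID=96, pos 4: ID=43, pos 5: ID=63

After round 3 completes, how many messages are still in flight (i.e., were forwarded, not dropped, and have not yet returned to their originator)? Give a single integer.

Answer: 2

Derivation:
Round 1: pos1(id95) recv 81: drop; pos2(id97) recv 95: drop; pos3(id96) recv 97: fwd; pos4(id43) recv 96: fwd; pos5(id63) recv 43: drop; pos0(id81) recv 63: drop
Round 2: pos4(id43) recv 97: fwd; pos5(id63) recv 96: fwd
Round 3: pos5(id63) recv 97: fwd; pos0(id81) recv 96: fwd
After round 3: 2 messages still in flight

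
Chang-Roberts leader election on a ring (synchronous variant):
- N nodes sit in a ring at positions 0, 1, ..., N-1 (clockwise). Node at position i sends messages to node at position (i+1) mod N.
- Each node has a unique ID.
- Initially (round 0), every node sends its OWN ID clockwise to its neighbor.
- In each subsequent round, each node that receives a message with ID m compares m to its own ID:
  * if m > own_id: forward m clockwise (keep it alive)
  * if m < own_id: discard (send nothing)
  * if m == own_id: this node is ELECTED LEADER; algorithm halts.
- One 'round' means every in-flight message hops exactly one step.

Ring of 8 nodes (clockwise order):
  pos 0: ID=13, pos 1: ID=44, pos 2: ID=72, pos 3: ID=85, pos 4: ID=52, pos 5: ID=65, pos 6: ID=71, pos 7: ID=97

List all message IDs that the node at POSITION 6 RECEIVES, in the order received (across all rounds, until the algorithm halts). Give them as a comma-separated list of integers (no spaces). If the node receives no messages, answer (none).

Round 1: pos1(id44) recv 13: drop; pos2(id72) recv 44: drop; pos3(id85) recv 72: drop; pos4(id52) recv 85: fwd; pos5(id65) recv 52: drop; pos6(id71) recv 65: drop; pos7(id97) recv 71: drop; pos0(id13) recv 97: fwd
Round 2: pos5(id65) recv 85: fwd; pos1(id44) recv 97: fwd
Round 3: pos6(id71) recv 85: fwd; pos2(id72) recv 97: fwd
Round 4: pos7(id97) recv 85: drop; pos3(id85) recv 97: fwd
Round 5: pos4(id52) recv 97: fwd
Round 6: pos5(id65) recv 97: fwd
Round 7: pos6(id71) recv 97: fwd
Round 8: pos7(id97) recv 97: ELECTED

Answer: 65,85,97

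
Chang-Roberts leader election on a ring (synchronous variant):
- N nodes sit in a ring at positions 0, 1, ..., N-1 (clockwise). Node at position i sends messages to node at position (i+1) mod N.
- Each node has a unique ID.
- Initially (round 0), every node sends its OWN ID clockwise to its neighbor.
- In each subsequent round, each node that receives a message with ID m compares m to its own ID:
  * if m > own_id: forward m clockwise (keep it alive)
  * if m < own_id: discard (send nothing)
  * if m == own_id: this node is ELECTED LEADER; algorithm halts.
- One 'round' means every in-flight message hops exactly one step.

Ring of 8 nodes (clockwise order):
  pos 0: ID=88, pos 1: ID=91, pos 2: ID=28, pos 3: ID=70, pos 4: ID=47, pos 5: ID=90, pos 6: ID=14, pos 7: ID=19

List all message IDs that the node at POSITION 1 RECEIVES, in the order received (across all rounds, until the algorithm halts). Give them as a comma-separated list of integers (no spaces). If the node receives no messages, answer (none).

Answer: 88,90,91

Derivation:
Round 1: pos1(id91) recv 88: drop; pos2(id28) recv 91: fwd; pos3(id70) recv 28: drop; pos4(id47) recv 70: fwd; pos5(id90) recv 47: drop; pos6(id14) recv 90: fwd; pos7(id19) recv 14: drop; pos0(id88) recv 19: drop
Round 2: pos3(id70) recv 91: fwd; pos5(id90) recv 70: drop; pos7(id19) recv 90: fwd
Round 3: pos4(id47) recv 91: fwd; pos0(id88) recv 90: fwd
Round 4: pos5(id90) recv 91: fwd; pos1(id91) recv 90: drop
Round 5: pos6(id14) recv 91: fwd
Round 6: pos7(id19) recv 91: fwd
Round 7: pos0(id88) recv 91: fwd
Round 8: pos1(id91) recv 91: ELECTED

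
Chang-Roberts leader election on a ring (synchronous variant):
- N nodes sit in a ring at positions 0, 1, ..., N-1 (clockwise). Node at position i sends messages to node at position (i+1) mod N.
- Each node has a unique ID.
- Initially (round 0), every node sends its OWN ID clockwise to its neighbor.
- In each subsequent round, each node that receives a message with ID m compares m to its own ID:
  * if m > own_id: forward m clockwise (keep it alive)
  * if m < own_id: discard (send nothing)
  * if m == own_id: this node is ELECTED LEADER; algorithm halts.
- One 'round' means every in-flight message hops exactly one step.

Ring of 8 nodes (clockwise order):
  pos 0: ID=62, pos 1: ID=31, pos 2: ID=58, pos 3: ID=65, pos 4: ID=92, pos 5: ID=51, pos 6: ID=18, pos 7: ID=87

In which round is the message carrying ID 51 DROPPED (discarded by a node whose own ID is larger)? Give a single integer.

Round 1: pos1(id31) recv 62: fwd; pos2(id58) recv 31: drop; pos3(id65) recv 58: drop; pos4(id92) recv 65: drop; pos5(id51) recv 92: fwd; pos6(id18) recv 51: fwd; pos7(id87) recv 18: drop; pos0(id62) recv 87: fwd
Round 2: pos2(id58) recv 62: fwd; pos6(id18) recv 92: fwd; pos7(id87) recv 51: drop; pos1(id31) recv 87: fwd
Round 3: pos3(id65) recv 62: drop; pos7(id87) recv 92: fwd; pos2(id58) recv 87: fwd
Round 4: pos0(id62) recv 92: fwd; pos3(id65) recv 87: fwd
Round 5: pos1(id31) recv 92: fwd; pos4(id92) recv 87: drop
Round 6: pos2(id58) recv 92: fwd
Round 7: pos3(id65) recv 92: fwd
Round 8: pos4(id92) recv 92: ELECTED
Message ID 51 originates at pos 5; dropped at pos 7 in round 2

Answer: 2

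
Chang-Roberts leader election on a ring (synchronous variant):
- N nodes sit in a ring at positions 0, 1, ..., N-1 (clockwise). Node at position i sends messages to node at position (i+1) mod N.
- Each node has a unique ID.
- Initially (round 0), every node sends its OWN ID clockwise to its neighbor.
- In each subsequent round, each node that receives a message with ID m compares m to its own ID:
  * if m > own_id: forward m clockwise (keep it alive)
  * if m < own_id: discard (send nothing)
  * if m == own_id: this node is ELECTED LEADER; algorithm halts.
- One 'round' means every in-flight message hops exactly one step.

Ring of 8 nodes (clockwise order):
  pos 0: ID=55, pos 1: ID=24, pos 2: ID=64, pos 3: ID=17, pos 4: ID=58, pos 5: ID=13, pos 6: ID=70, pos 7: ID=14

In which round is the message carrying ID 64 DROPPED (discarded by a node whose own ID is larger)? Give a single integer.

Answer: 4

Derivation:
Round 1: pos1(id24) recv 55: fwd; pos2(id64) recv 24: drop; pos3(id17) recv 64: fwd; pos4(id58) recv 17: drop; pos5(id13) recv 58: fwd; pos6(id70) recv 13: drop; pos7(id14) recv 70: fwd; pos0(id55) recv 14: drop
Round 2: pos2(id64) recv 55: drop; pos4(id58) recv 64: fwd; pos6(id70) recv 58: drop; pos0(id55) recv 70: fwd
Round 3: pos5(id13) recv 64: fwd; pos1(id24) recv 70: fwd
Round 4: pos6(id70) recv 64: drop; pos2(id64) recv 70: fwd
Round 5: pos3(id17) recv 70: fwd
Round 6: pos4(id58) recv 70: fwd
Round 7: pos5(id13) recv 70: fwd
Round 8: pos6(id70) recv 70: ELECTED
Message ID 64 originates at pos 2; dropped at pos 6 in round 4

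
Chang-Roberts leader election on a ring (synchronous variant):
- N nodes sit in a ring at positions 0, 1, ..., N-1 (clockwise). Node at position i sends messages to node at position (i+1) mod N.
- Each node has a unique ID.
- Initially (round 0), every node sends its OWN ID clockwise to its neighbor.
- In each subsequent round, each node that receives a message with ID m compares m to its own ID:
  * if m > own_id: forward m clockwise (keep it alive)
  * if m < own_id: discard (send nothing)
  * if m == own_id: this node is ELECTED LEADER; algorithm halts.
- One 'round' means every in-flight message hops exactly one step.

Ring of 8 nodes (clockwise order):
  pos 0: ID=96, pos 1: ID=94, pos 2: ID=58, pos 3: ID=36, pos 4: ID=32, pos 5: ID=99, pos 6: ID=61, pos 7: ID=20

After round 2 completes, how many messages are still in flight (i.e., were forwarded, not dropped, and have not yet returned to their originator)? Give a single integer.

Answer: 4

Derivation:
Round 1: pos1(id94) recv 96: fwd; pos2(id58) recv 94: fwd; pos3(id36) recv 58: fwd; pos4(id32) recv 36: fwd; pos5(id99) recv 32: drop; pos6(id61) recv 99: fwd; pos7(id20) recv 61: fwd; pos0(id96) recv 20: drop
Round 2: pos2(id58) recv 96: fwd; pos3(id36) recv 94: fwd; pos4(id32) recv 58: fwd; pos5(id99) recv 36: drop; pos7(id20) recv 99: fwd; pos0(id96) recv 61: drop
After round 2: 4 messages still in flight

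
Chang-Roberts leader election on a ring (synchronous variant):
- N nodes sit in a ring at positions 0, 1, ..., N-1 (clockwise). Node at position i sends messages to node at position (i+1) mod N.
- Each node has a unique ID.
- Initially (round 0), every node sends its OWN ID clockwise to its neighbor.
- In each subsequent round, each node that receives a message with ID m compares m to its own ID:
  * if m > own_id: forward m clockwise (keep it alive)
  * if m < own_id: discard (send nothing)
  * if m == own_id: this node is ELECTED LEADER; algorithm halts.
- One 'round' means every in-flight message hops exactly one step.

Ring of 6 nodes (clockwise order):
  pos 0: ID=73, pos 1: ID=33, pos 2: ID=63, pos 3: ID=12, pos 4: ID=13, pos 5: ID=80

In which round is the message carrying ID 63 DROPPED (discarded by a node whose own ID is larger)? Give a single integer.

Round 1: pos1(id33) recv 73: fwd; pos2(id63) recv 33: drop; pos3(id12) recv 63: fwd; pos4(id13) recv 12: drop; pos5(id80) recv 13: drop; pos0(id73) recv 80: fwd
Round 2: pos2(id63) recv 73: fwd; pos4(id13) recv 63: fwd; pos1(id33) recv 80: fwd
Round 3: pos3(id12) recv 73: fwd; pos5(id80) recv 63: drop; pos2(id63) recv 80: fwd
Round 4: pos4(id13) recv 73: fwd; pos3(id12) recv 80: fwd
Round 5: pos5(id80) recv 73: drop; pos4(id13) recv 80: fwd
Round 6: pos5(id80) recv 80: ELECTED
Message ID 63 originates at pos 2; dropped at pos 5 in round 3

Answer: 3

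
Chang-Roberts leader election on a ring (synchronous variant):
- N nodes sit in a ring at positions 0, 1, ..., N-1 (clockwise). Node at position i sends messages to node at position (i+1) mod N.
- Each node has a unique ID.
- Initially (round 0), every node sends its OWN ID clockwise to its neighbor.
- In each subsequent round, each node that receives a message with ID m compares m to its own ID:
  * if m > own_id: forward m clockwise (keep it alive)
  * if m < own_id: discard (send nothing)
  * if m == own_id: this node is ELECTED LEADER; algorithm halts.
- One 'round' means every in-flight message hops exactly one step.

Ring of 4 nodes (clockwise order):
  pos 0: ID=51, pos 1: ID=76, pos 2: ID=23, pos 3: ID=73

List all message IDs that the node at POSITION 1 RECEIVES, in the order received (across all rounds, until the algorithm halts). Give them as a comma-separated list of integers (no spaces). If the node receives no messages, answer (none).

Round 1: pos1(id76) recv 51: drop; pos2(id23) recv 76: fwd; pos3(id73) recv 23: drop; pos0(id51) recv 73: fwd
Round 2: pos3(id73) recv 76: fwd; pos1(id76) recv 73: drop
Round 3: pos0(id51) recv 76: fwd
Round 4: pos1(id76) recv 76: ELECTED

Answer: 51,73,76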